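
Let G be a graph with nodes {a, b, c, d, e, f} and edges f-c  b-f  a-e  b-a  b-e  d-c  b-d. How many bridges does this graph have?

0

The edges on the cycle b-a-e-b are not bridges since each lies on that cycle.
Every edge lies on some cycle, so there are no bridges.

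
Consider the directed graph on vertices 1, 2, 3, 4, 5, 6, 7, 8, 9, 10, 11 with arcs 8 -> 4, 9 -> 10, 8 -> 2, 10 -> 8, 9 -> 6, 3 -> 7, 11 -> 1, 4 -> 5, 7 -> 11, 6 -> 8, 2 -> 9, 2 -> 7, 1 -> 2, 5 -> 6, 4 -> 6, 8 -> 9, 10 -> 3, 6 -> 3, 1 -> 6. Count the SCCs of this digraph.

1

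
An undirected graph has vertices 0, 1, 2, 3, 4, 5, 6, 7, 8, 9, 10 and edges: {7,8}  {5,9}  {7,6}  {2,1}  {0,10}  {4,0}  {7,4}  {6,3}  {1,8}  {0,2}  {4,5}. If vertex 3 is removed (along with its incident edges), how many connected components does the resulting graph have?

1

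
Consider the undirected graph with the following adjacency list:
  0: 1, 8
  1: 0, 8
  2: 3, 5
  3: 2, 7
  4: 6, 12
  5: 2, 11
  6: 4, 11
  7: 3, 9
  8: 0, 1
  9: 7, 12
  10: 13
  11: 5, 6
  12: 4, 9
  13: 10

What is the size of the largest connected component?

Starting from 10 we can reach 10, 13. That is one component of size 2.
Starting from 0 we can reach 0, 1, 8. That is one component of size 3.
Starting from 2 we can reach 2, 3, 4, 5, 6, 7, 9, 11, 12. That is one component of size 9.
The largest has 9 vertices.

9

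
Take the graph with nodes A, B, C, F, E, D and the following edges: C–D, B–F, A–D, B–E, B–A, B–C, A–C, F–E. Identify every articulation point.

Removing B increases the component count from 1 to 2, so B is a cut vertex.
By contrast removing A leaves 1 component; it is not a cut vertex. No other vertex is a cut vertex either.

B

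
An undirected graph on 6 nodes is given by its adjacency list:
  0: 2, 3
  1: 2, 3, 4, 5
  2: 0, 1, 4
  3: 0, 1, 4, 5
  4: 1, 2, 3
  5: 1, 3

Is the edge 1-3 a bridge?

After removing 1-3, the path 1-4-3 still connects them, so the edge is not a bridge.

No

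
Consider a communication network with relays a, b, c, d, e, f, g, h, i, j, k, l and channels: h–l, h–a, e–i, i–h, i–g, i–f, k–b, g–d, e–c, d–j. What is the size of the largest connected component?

10

Starting from b we can reach b, k. That is one component of size 2.
Starting from a we can reach a, c, d, e, f, g, h, i, j, l. That is one component of size 10.
The largest has 10 vertices.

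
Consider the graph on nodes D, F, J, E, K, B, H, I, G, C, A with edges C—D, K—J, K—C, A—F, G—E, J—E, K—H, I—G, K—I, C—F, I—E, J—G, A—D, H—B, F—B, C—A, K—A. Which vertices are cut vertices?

K

Removing K increases the component count from 1 to 2, so K is a cut vertex.
By contrast removing B leaves 1 component; it is not a cut vertex. No other vertex is a cut vertex either.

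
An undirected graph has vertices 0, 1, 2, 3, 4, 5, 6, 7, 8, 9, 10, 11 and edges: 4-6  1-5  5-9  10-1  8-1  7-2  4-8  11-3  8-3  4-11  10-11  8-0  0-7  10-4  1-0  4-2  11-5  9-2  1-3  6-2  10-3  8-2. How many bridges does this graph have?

The edges on the cycle 4-8-1-0-7-2-4 are not bridges since each lies on that cycle.
Every edge lies on some cycle, so there are no bridges.

0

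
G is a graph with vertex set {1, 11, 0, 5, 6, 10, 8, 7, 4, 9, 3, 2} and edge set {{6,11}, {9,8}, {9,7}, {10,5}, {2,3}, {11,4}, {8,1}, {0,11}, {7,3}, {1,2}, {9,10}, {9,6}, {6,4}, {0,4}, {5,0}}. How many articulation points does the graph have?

1

Removing 9 increases the component count from 1 to 2, so 9 is a cut vertex.
By contrast removing 0 leaves 1 component; it is not a cut vertex. No other vertex is a cut vertex either.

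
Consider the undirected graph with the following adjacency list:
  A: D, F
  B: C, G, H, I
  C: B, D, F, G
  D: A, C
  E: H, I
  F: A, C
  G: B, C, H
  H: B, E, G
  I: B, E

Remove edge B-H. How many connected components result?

B and H are still connected via B-G-H, so the component count stays at 1.

1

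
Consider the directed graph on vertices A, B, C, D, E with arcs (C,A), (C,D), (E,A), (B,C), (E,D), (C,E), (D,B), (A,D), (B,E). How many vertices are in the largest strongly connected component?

{A, B, C, D, E} are all mutually reachable — one SCC of size 5.
The largest has 5 vertices.

5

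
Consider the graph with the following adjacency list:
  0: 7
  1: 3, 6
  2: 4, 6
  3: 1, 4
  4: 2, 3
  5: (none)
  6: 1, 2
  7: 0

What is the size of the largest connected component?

5 is isolated — a component by itself.
Starting from 0 we can reach 0, 7. That is one component of size 2.
Starting from 1 we can reach 1, 2, 3, 4, 6. That is one component of size 5.
The largest has 5 vertices.

5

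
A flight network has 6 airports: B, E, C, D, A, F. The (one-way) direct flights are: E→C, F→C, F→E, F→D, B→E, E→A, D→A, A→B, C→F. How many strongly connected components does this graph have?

{A, B, C, D, E, F} are all mutually reachable — one SCC of size 6.
That gives 1 strongly connected component.

1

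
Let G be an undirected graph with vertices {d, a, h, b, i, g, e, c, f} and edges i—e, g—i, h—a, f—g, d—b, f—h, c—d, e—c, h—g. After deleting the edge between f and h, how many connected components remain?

1

f and h are still connected via f-g-h, so the component count stays at 1.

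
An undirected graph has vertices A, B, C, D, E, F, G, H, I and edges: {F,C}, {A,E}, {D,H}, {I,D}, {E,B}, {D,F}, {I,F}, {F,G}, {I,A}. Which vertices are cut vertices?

Removing A increases the component count from 1 to 2, so A is a cut vertex.
Removing D increases the component count from 1 to 2, so D is a cut vertex.
Removing E increases the component count from 1 to 2, so E is a cut vertex.
Likewise F, I are cut vertices.
By contrast removing H leaves 1 component; it is not a cut vertex. No other vertex is a cut vertex either.

A, D, E, F, I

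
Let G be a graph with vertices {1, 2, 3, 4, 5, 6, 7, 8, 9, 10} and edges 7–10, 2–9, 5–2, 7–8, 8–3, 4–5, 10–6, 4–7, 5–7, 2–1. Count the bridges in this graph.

The edges on the cycle 4-5-7-4 are not bridges since each lies on that cycle.
But removing 2–9 disconnects 2 from 9; removing 1–2 disconnects 1 from 2; removing 7–10 disconnects 7 from 10; removing 3–8 disconnects 3 from 8 — these are bridges.
In total 7 edges are bridges.

7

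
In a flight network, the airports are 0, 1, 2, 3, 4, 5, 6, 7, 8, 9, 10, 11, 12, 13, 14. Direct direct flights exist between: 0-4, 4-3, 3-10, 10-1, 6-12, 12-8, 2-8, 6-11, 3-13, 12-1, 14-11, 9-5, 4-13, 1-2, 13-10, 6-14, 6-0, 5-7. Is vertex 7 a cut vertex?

No

Deleting 7 leaves 2 components (was 2), so 7 is not a cut vertex.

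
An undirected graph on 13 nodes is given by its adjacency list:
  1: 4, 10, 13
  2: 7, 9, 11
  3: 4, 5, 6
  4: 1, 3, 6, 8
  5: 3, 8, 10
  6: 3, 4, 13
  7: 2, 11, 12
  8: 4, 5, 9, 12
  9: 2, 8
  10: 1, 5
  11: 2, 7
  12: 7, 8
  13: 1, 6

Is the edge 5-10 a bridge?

No

After removing 5-10, the path 5-8-4-1-10 still connects them, so the edge is not a bridge.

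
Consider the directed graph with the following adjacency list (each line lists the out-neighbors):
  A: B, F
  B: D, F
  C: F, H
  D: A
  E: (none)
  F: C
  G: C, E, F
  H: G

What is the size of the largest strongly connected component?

{C, F, G, H} are all mutually reachable — one SCC of size 4.
{A, B, D} are all mutually reachable — one SCC of size 3.
{E} is an SCC by itself.
The largest has 4 vertices.

4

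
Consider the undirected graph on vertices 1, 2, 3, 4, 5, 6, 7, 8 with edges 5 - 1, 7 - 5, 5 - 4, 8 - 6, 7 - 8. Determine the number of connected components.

3

2 is isolated — a component by itself.
3 is isolated — a component by itself.
Starting from 1 we can reach 1, 4, 5, 6, 7, 8. That is one component of size 6.
Total: 3 components.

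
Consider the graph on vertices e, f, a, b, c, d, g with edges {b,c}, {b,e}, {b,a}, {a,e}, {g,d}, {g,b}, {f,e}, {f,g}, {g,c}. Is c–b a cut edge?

No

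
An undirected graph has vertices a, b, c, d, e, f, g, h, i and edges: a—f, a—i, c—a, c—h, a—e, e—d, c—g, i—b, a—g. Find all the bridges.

a-e, a-f, a-i, b-i, c-h, d-e

The edges on the cycle c-a-g-c are not bridges since each lies on that cycle.
But removing a—i disconnects a from i; removing i—b disconnects i from b; removing a—f disconnects a from f; removing c—h disconnects c from h — these are bridges.
In total 6 edges are bridges.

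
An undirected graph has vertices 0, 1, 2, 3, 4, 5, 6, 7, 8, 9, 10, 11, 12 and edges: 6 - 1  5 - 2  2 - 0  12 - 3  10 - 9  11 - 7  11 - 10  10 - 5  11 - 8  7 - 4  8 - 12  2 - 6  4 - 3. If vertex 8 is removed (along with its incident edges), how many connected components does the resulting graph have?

1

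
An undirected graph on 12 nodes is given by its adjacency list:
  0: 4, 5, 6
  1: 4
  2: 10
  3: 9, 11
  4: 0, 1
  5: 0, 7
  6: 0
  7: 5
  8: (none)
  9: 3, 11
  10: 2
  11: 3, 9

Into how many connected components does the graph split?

8 is isolated — a component by itself.
Starting from 2 we can reach 2, 10. That is one component of size 2.
Starting from 3 we can reach 3, 9, 11. That is one component of size 3.
Starting from 0 we can reach 0, 1, 4, 5, 6, 7. That is one component of size 6.
Total: 4 components.

4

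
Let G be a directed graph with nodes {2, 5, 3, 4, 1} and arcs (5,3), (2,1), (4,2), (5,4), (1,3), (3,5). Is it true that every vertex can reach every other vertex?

From 3 we can reach every vertex (1, 2, 3, 4, 5), and every vertex can reach 3 (1, 2, 3, 4, 5). So the whole graph is one strongly connected component.

Yes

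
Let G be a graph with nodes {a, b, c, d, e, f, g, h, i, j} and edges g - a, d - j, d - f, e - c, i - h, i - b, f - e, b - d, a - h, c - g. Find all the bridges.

d-j

The edges on the cycle i-b-d-f-e-c-g-a-h-i are not bridges since each lies on that cycle.
But removing j - d disconnects j from d — this is a bridge.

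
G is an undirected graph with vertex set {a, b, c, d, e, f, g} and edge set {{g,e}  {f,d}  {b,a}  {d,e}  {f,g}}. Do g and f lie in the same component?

Yes

From g we can reach d, e, f, g, which includes f.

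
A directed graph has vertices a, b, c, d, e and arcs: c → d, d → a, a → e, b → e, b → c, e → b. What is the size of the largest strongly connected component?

5

{a, b, c, d, e} are all mutually reachable — one SCC of size 5.
The largest has 5 vertices.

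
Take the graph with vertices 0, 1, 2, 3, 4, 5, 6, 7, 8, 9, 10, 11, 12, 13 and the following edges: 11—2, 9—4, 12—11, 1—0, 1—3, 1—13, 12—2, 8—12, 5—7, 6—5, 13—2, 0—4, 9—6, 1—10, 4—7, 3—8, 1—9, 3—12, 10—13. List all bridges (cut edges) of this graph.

The edges on the cycle 3-8-12-3 are not bridges since each lies on that cycle.
Every edge lies on some cycle, so there are no bridges.

none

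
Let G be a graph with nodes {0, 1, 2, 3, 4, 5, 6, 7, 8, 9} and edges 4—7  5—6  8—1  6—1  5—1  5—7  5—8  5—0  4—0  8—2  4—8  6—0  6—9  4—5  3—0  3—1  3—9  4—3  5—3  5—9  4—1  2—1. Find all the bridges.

none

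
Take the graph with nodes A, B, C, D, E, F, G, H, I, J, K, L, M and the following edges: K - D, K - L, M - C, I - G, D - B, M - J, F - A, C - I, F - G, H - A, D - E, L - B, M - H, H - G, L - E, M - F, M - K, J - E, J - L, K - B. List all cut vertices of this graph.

M

Removing M increases the component count from 1 to 2, so M is a cut vertex.
By contrast removing G leaves 1 component; it is not a cut vertex. No other vertex is a cut vertex either.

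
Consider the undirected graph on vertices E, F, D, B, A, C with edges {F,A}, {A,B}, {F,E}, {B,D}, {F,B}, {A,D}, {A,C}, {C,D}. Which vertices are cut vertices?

Removing F increases the component count from 1 to 2, so F is a cut vertex.
By contrast removing B leaves 1 component; it is not a cut vertex. No other vertex is a cut vertex either.

F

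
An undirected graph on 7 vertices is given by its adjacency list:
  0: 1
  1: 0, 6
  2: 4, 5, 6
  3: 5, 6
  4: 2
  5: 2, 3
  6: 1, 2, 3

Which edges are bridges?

The edges on the cycle 3-5-2-6-3 are not bridges since each lies on that cycle.
But removing 6-1 disconnects 6 from 1; removing 0-1 disconnects 0 from 1; removing 4-2 disconnects 4 from 2 — these are bridges.

0-1, 1-6, 2-4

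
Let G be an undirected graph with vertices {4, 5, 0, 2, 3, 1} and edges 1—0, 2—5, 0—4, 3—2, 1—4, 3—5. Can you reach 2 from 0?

The component containing 0 is {0, 1, 4}, and 2 is not in it.

No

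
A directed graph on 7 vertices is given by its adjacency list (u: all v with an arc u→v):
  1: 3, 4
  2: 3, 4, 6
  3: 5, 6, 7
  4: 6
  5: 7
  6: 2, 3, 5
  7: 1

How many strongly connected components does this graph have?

1

{1, 2, 3, 4, 5, 6, 7} are all mutually reachable — one SCC of size 7.
That gives 1 strongly connected component.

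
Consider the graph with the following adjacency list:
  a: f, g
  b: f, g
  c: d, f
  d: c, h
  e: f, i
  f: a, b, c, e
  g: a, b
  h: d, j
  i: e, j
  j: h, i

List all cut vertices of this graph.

Removing f increases the component count from 1 to 2, so f is a cut vertex.
By contrast removing a leaves 1 component; it is not a cut vertex. No other vertex is a cut vertex either.

f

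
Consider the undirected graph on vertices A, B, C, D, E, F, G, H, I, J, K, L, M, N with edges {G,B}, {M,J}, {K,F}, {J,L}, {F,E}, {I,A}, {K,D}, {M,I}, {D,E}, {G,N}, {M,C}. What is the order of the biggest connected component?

H is isolated — a component by itself.
Starting from B we can reach B, G, N. That is one component of size 3.
Starting from D we can reach D, E, F, K. That is one component of size 4.
Starting from A we can reach A, C, I, J, L, M. That is one component of size 6.
The largest has 6 vertices.

6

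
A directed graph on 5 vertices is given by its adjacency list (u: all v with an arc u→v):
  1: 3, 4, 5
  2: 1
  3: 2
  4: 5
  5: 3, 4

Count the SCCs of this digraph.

{1, 2, 3, 4, 5} are all mutually reachable — one SCC of size 5.
That gives 1 strongly connected component.

1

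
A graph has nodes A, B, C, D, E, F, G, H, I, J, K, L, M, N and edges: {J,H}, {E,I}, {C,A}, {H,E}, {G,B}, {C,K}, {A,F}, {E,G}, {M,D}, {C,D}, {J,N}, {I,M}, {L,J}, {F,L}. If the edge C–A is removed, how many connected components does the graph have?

1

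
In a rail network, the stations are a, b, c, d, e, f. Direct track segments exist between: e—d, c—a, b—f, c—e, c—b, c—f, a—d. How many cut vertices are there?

Removing c increases the component count from 1 to 2, so c is a cut vertex.
By contrast removing a leaves 1 component; it is not a cut vertex. No other vertex is a cut vertex either.

1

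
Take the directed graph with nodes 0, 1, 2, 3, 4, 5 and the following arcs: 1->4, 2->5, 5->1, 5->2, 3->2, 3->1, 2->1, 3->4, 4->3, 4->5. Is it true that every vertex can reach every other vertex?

No

There is no directed path from 1 to 0, so the graph is not strongly connected.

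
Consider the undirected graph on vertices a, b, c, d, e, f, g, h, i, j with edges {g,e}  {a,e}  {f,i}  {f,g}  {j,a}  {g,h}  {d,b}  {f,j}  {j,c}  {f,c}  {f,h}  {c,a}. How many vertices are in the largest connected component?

Starting from b we can reach b, d. That is one component of size 2.
Starting from a we can reach a, c, e, f, g, h, i, j. That is one component of size 8.
The largest has 8 vertices.

8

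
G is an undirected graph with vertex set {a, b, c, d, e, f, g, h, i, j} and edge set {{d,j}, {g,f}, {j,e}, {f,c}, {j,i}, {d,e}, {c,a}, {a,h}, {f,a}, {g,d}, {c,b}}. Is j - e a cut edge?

After removing j - e, the path j-d-e still connects them, so the edge is not a bridge.

No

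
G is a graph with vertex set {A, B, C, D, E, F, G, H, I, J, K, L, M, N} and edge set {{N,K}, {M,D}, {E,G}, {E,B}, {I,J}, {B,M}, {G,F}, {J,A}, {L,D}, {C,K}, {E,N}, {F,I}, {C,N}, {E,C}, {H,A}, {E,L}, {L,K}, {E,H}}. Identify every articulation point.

E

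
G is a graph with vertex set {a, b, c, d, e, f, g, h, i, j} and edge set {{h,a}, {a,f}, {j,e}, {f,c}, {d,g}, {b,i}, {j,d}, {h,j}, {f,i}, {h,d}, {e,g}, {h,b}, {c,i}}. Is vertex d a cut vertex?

No

Deleting d leaves 1 component (was 1) (its neighbors g, h, j remain connected to each other), so d is not a cut vertex.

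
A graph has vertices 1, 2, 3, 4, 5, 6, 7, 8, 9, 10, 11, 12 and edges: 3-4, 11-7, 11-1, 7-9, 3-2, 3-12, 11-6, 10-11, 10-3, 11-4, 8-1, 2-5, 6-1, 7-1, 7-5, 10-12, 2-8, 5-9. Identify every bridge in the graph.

The edges on the cycle 10-3-2-8-1-11-10 are not bridges since each lies on that cycle.
Every edge lies on some cycle, so there are no bridges.

none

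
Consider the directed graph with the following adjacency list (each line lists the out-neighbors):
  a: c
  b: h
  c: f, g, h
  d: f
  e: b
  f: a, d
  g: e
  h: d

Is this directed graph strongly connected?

From c we can reach every vertex (a, b, c, d, e, f, g, h), and every vertex can reach c (a, b, c, d, e, f, g, h). So the whole graph is one strongly connected component.

Yes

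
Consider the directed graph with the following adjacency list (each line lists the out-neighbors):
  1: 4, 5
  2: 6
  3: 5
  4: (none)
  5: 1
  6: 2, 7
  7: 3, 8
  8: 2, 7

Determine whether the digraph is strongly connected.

No

There is no directed path from 1 to 2, so the graph is not strongly connected.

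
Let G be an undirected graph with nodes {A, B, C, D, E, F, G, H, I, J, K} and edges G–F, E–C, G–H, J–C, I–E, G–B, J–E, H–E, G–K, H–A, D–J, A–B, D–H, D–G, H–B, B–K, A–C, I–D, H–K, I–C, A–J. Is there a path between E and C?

From E we can reach A, B, C, D, E, F, G, H, I, J, K, which includes C.

Yes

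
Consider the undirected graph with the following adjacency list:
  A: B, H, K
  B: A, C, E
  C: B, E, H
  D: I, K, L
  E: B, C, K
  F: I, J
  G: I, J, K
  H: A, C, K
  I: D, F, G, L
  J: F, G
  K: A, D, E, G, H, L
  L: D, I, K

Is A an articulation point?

Deleting A leaves 1 component (was 1) (its neighbors B, H, K remain connected to each other), so A is not a cut vertex.

No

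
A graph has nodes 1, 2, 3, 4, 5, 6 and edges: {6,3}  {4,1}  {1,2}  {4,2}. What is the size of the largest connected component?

3

5 is isolated — a component by itself.
Starting from 3 we can reach 3, 6. That is one component of size 2.
Starting from 1 we can reach 1, 2, 4. That is one component of size 3.
The largest has 3 vertices.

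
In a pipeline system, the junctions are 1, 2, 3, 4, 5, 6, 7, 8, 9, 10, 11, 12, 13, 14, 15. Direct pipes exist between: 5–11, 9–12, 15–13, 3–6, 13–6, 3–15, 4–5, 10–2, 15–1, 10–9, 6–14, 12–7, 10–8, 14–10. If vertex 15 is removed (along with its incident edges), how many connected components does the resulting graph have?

3

With 15 gone, the remaining components are: {1}; {4, 5, 11}; {2, 3, 6, 7, 8, 9, 10, 12, 13, 14}.
That is 3 components.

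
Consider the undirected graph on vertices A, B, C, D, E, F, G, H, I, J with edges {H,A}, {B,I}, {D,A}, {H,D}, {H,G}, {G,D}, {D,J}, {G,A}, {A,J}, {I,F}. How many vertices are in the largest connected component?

E is isolated — a component by itself.
C is isolated — a component by itself.
Starting from B we can reach B, F, I. That is one component of size 3.
Starting from A we can reach A, D, G, H, J. That is one component of size 5.
The largest has 5 vertices.

5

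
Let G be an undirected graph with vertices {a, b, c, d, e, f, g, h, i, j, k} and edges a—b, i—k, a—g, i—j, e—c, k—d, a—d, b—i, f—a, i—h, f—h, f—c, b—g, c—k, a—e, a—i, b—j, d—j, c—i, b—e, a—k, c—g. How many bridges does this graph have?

0

The edges on the cycle a-b-j-i-a are not bridges since each lies on that cycle.
Every edge lies on some cycle, so there are no bridges.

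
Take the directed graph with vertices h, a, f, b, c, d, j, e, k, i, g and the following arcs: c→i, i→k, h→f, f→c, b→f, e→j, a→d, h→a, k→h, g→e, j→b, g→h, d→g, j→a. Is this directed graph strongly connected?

Yes

From b we can reach every vertex (a, b, c, d, e, f, g, h, i, j, k), and every vertex can reach b (a, b, c, d, e, f, g, h, i, j, k). So the whole graph is one strongly connected component.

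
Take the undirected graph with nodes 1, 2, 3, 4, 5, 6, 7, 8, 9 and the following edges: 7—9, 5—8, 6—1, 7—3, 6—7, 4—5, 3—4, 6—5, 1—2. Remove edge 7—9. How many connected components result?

Before removal there is 1 component.
7—9 is a bridge — removing it separates 7's side from 9's side.
After removal: 2 components.

2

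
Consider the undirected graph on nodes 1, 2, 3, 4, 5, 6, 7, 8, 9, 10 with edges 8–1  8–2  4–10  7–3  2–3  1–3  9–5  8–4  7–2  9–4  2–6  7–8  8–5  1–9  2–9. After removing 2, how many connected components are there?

2

With 2 gone, the remaining components are: {6}; {1, 3, 4, 5, 7, 8, 9, 10}.
That is 2 components.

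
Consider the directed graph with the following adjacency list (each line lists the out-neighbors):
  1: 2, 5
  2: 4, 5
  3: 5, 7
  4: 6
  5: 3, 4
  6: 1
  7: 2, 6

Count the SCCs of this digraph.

{1, 2, 3, 4, 5, 6, 7} are all mutually reachable — one SCC of size 7.
That gives 1 strongly connected component.

1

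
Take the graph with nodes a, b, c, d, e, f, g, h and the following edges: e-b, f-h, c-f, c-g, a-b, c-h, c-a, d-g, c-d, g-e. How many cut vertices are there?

1

Removing c increases the component count from 1 to 2, so c is a cut vertex.
By contrast removing b leaves 1 component; it is not a cut vertex. No other vertex is a cut vertex either.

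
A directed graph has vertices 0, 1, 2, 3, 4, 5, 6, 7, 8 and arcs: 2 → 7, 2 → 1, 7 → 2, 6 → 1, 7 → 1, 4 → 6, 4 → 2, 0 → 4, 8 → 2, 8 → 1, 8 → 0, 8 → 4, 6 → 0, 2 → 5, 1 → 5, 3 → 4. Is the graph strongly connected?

No

There is no directed path from 1 to 6, so the graph is not strongly connected.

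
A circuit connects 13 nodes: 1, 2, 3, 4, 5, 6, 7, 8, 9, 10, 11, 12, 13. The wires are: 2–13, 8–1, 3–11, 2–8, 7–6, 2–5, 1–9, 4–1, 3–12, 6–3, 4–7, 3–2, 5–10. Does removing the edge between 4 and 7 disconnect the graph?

No

After removing 4–7, the path 4-1-8-2-3-6-7 still connects them, so the edge is not a bridge.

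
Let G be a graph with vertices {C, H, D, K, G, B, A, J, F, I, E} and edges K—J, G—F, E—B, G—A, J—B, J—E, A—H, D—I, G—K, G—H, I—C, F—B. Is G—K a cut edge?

After removing G—K, the path G-F-B-J-K still connects them, so the edge is not a bridge.

No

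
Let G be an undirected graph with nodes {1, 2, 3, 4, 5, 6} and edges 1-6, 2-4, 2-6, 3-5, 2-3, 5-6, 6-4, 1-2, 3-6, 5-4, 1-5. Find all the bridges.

The edges on the cycle 2-3-6-4-2 are not bridges since each lies on that cycle.
Every edge lies on some cycle, so there are no bridges.

none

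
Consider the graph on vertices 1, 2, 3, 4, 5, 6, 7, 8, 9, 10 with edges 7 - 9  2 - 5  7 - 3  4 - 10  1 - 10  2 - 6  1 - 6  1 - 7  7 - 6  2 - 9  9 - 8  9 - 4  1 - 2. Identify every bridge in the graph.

2-5, 3-7, 8-9

The edges on the cycle 1-7-9-2-1 are not bridges since each lies on that cycle.
But removing 7 - 3 disconnects 7 from 3; removing 8 - 9 disconnects 8 from 9; removing 2 - 5 disconnects 2 from 5 — these are bridges.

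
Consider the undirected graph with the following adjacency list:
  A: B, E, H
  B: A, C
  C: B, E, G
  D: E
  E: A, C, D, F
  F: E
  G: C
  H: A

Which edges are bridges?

The edges on the cycle C-B-A-E-C are not bridges since each lies on that cycle.
But removing E-D disconnects E from D; removing E-F disconnects E from F; removing A-H disconnects A from H; removing C-G disconnects C from G — these are bridges.

A-H, C-G, D-E, E-F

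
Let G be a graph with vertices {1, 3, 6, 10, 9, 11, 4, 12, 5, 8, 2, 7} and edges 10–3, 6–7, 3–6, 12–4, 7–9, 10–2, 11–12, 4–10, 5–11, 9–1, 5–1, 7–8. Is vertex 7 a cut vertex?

Yes

Deleting 7 raises the number of components from 1 to 2, so 7 is a cut vertex.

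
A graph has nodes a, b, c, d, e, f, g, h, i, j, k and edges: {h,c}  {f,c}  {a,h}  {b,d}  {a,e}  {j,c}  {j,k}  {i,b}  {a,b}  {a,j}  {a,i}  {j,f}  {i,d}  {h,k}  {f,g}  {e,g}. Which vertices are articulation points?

Removing a increases the component count from 1 to 2, so a is a cut vertex.
By contrast removing i leaves 1 component; it is not a cut vertex. No other vertex is a cut vertex either.

a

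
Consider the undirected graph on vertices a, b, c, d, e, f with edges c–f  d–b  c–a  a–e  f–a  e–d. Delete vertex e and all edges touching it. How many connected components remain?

2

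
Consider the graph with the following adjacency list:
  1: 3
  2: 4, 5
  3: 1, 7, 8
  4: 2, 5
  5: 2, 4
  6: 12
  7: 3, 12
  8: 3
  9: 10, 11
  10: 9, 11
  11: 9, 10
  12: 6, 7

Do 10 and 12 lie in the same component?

No

The component containing 10 is {9, 10, 11}, and 12 is not in it.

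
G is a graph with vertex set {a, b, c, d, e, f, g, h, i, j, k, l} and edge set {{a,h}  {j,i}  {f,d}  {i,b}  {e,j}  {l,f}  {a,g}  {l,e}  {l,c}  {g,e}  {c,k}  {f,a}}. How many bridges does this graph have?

7

The edges on the cycle l-f-a-g-e-l are not bridges since each lies on that cycle.
But removing f–d disconnects f from d; removing a–h disconnects a from h; removing l–c disconnects l from c; removing e–j disconnects e from j — these are bridges.
In total 7 edges are bridges.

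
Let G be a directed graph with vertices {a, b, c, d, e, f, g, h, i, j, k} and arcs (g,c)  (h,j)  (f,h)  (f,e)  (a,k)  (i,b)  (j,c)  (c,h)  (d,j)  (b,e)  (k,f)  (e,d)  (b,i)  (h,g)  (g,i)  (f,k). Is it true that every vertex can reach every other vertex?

There is no directed path from j to a, so the graph is not strongly connected.

No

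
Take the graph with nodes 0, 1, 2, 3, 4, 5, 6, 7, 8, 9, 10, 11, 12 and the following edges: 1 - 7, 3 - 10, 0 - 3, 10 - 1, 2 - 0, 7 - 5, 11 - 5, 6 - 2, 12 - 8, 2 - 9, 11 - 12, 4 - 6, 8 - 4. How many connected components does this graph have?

Starting from 0 we can reach 0, 1, 2, 3, 4, 5, 6, 7, 8, 9, 10, 11, 12. That is one component of size 13.
Total: 1 component.

1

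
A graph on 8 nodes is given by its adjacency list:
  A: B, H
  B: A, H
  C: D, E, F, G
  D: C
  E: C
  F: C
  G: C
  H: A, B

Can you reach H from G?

No

The component containing G is {C, D, E, F, G}, and H is not in it.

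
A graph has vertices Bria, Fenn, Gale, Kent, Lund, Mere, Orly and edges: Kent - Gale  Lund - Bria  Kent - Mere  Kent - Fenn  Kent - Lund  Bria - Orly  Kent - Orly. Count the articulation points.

1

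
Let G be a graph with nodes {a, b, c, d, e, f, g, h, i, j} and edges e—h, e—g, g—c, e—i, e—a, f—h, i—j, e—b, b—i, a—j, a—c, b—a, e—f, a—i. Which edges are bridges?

The edges on the cycle e-f-h-e are not bridges since each lies on that cycle.
Every edge lies on some cycle, so there are no bridges.

none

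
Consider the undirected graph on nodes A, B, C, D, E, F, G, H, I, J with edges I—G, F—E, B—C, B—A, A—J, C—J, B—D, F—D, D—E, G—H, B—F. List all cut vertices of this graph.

B, G

Removing B increases the component count from 2 to 3, so B is a cut vertex.
Removing G increases the component count from 2 to 3, so G is a cut vertex.
By contrast removing I leaves 2 components; it is not a cut vertex. No other vertex is a cut vertex either.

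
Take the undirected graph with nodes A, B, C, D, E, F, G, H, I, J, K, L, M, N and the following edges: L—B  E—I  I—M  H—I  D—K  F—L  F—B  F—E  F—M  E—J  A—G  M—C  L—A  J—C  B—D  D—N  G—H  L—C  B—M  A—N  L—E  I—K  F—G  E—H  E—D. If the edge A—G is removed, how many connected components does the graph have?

1

A and G are still connected via A-L-F-G, so the component count stays at 1.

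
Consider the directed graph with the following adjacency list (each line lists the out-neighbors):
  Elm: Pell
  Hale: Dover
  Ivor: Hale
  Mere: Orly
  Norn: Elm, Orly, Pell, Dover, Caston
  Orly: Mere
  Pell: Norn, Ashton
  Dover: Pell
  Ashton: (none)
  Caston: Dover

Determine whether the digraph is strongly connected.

There is no directed path from Norn to Ivor, so the graph is not strongly connected.

No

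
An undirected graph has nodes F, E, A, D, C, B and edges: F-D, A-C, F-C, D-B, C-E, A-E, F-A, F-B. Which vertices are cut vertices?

F

Removing F increases the component count from 1 to 2, so F is a cut vertex.
By contrast removing A leaves 1 component; it is not a cut vertex. No other vertex is a cut vertex either.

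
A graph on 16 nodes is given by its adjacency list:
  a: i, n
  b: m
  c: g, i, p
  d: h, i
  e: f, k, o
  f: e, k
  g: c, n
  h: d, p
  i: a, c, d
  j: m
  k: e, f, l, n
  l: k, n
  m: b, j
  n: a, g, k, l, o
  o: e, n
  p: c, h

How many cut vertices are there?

Removing m increases the component count from 2 to 3, so m is a cut vertex.
Removing n increases the component count from 2 to 3, so n is a cut vertex.
By contrast removing f leaves 2 components; it is not a cut vertex. No other vertex is a cut vertex either.

2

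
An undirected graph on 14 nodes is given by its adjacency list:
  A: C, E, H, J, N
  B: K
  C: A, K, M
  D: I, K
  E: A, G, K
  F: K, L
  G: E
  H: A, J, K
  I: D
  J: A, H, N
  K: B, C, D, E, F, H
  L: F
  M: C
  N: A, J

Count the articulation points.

Removing C increases the component count from 1 to 2, so C is a cut vertex.
Removing D increases the component count from 1 to 2, so D is a cut vertex.
Removing E increases the component count from 1 to 2, so E is a cut vertex.
Likewise F, K are cut vertices.
By contrast removing I leaves 1 component; it is not a cut vertex. No other vertex is a cut vertex either.

5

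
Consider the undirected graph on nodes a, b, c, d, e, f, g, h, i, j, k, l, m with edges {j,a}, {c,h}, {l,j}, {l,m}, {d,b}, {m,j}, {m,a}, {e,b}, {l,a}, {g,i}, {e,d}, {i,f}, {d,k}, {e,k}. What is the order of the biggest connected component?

4

Starting from c we can reach c, h. That is one component of size 2.
Starting from f we can reach f, g, i. That is one component of size 3.
Starting from a we can reach a, j, l, m. That is one component of size 4.
Starting from b we can reach b, d, e, k. That is one component of size 4.
The largest has 4 vertices.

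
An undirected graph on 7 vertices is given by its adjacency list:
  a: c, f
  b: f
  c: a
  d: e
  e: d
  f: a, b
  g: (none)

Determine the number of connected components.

g is isolated — a component by itself.
Starting from d we can reach d, e. That is one component of size 2.
Starting from a we can reach a, b, c, f. That is one component of size 4.
Total: 3 components.

3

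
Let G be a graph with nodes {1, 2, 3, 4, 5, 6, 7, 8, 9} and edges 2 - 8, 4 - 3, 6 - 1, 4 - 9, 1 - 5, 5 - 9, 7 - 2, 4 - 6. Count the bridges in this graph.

3

The edges on the cycle 4-6-1-5-9-4 are not bridges since each lies on that cycle.
But removing 7 - 2 disconnects 7 from 2; removing 8 - 2 disconnects 8 from 2; removing 4 - 3 disconnects 4 from 3 — these are bridges.
That makes 3 bridges.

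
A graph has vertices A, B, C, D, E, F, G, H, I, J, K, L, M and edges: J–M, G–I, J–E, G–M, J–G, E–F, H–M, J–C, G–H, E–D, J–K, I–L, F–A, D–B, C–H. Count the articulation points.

6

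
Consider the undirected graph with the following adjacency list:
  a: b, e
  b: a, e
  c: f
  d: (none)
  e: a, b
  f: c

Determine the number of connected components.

3

d is isolated — a component by itself.
Starting from c we can reach c, f. That is one component of size 2.
Starting from a we can reach a, b, e. That is one component of size 3.
Total: 3 components.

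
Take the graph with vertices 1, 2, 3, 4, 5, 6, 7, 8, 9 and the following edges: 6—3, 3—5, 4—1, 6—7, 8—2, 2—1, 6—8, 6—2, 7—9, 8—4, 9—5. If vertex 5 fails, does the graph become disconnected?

No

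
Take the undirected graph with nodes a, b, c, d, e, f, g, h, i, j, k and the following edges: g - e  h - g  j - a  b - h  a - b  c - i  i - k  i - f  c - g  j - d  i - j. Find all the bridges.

The edges on the cycle c-i-j-a-b-h-g-c are not bridges since each lies on that cycle.
But removing i - k disconnects i from k; removing j - d disconnects j from d; removing i - f disconnects i from f; removing e - g disconnects e from g — these are bridges.

d-j, e-g, f-i, i-k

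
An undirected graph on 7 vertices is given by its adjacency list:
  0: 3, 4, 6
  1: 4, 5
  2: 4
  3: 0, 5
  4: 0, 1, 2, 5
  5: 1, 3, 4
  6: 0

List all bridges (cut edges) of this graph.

0-6, 2-4

The edges on the cycle 4-0-3-5-4 are not bridges since each lies on that cycle.
But removing 2-4 disconnects 2 from 4; removing 0-6 disconnects 0 from 6 — these are bridges.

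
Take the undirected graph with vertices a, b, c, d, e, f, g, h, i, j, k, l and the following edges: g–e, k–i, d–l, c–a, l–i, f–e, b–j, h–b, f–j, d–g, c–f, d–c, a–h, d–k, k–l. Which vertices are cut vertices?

Removing d increases the component count from 1 to 2, so d is a cut vertex.
By contrast removing b leaves 1 component; it is not a cut vertex. No other vertex is a cut vertex either.

d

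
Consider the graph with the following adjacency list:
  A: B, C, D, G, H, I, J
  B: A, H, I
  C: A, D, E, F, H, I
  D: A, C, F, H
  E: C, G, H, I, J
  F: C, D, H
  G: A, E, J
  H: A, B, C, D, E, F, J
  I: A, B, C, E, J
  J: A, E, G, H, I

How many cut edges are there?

The edges on the cycle C-E-G-J-I-C are not bridges since each lies on that cycle.
Every edge lies on some cycle, so there are no bridges.

0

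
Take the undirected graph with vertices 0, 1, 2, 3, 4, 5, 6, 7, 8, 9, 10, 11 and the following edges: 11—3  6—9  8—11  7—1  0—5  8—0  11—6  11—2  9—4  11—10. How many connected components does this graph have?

Starting from 1 we can reach 1, 7. That is one component of size 2.
Starting from 0 we can reach 0, 2, 3, 4, 5, 6, 8, 9, 10, 11. That is one component of size 10.
Total: 2 components.

2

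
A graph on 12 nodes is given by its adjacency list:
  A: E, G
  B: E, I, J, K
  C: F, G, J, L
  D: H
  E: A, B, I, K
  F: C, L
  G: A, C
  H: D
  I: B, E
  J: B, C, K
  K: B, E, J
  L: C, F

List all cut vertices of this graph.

Removing C increases the component count from 2 to 3, so C is a cut vertex.
By contrast removing H leaves 2 components; it is not a cut vertex. No other vertex is a cut vertex either.

C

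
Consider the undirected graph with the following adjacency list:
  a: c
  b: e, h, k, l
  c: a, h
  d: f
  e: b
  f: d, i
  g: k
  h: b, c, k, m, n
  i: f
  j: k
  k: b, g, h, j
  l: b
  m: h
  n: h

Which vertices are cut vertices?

Removing b increases the component count from 2 to 4, so b is a cut vertex.
Removing c increases the component count from 2 to 3, so c is a cut vertex.
Removing f increases the component count from 2 to 3, so f is a cut vertex.
Likewise h, k are cut vertices.
By contrast removing d leaves 2 components; it is not a cut vertex. No other vertex is a cut vertex either.

b, c, f, h, k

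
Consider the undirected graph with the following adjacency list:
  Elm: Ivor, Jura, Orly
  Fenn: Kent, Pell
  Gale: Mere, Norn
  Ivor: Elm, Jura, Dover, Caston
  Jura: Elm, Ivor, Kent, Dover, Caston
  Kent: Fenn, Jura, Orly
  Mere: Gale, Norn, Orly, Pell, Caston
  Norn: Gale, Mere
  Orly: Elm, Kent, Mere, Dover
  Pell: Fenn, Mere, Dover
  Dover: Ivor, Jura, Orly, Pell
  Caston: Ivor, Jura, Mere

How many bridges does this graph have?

The edges on the cycle Mere-Gale-Norn-Mere are not bridges since each lies on that cycle.
Every edge lies on some cycle, so there are no bridges.

0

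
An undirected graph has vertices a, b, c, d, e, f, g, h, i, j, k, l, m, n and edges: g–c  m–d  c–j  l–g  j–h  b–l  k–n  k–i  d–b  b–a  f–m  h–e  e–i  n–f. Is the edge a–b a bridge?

Removing a–b leaves no path between a and b: the component count goes from 1 to 2. So it is a bridge.

Yes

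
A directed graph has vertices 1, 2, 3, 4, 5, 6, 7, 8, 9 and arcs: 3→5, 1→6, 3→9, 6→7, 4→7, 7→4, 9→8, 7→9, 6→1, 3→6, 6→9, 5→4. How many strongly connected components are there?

7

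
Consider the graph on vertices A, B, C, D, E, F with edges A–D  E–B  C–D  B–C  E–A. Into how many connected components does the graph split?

2

F is isolated — a component by itself.
Starting from A we can reach A, B, C, D, E. That is one component of size 5.
Total: 2 components.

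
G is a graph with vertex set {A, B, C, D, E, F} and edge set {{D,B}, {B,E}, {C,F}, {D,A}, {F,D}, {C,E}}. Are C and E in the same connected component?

From C we can reach A, B, C, D, E, F, which includes E.

Yes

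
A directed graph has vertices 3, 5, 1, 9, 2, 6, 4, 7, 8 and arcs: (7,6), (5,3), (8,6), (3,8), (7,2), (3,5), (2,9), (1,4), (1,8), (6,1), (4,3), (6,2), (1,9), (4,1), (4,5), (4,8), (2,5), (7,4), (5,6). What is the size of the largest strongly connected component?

7

{1, 2, 3, 4, 5, 6, 8} are all mutually reachable — one SCC of size 7.
{7} is an SCC by itself.
{9} is an SCC by itself.
The largest has 7 vertices.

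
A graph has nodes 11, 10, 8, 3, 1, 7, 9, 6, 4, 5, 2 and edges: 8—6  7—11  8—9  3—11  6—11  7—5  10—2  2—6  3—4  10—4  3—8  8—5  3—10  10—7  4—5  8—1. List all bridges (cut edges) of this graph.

The edges on the cycle 3-10-4-3 are not bridges since each lies on that cycle.
But removing 9—8 disconnects 9 from 8; removing 8—1 disconnects 8 from 1 — these are bridges.

1-8, 8-9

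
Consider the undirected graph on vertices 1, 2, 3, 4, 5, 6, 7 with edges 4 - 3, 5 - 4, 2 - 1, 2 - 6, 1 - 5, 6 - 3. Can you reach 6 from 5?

From 5 we can reach 1, 2, 3, 4, 5, 6, which includes 6.

Yes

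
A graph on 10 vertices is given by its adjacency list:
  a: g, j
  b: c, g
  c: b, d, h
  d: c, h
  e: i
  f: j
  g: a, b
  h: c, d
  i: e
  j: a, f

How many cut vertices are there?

Removing a increases the component count from 2 to 3, so a is a cut vertex.
Removing b increases the component count from 2 to 3, so b is a cut vertex.
Removing c increases the component count from 2 to 3, so c is a cut vertex.
Likewise g, j are cut vertices.
By contrast removing h leaves 2 components; it is not a cut vertex. No other vertex is a cut vertex either.

5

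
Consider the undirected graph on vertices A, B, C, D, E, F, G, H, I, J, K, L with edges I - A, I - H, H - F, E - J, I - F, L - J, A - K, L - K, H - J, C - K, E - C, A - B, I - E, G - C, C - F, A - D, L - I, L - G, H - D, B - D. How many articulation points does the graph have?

Removing D, for instance, still leaves 1 component. No single vertex removal increases the component count — the graph has no articulation points.

0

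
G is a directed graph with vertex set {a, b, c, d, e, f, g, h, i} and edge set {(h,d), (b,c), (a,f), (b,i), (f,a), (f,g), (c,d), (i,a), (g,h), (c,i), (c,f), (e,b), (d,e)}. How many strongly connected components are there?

1

{a, b, c, d, e, f, g, h, i} are all mutually reachable — one SCC of size 9.
That gives 1 strongly connected component.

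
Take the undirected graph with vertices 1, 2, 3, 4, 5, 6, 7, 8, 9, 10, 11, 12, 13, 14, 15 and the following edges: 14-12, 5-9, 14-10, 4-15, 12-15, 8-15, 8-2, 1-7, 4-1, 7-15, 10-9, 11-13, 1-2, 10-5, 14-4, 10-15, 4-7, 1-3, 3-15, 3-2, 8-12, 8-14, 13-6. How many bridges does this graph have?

2

The edges on the cycle 1-3-2-1 are not bridges since each lies on that cycle.
But removing 13-6 disconnects 13 from 6; removing 11-13 disconnects 11 from 13 — these are bridges.
That makes 2 bridges.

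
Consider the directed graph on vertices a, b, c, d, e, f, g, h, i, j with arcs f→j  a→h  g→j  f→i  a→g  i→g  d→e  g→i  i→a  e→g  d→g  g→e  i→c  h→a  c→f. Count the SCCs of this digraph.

4

{a, c, e, f, g, h, i} are all mutually reachable — one SCC of size 7.
{d} is an SCC by itself.
{b} is an SCC by itself.
{j} is an SCC by itself.
That gives 4 strongly connected components.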